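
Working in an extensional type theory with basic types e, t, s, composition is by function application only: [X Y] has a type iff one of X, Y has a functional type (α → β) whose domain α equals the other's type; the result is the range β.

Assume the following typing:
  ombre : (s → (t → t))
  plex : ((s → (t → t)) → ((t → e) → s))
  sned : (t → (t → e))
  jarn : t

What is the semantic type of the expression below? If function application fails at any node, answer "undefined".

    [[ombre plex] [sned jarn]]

[ombre plex]: functor plex : ((s → (t → t)) → ((t → e) → s)), argument ombre : (s → (t → t)); result ((t → e) → s).
[sned jarn]: functor sned : (t → (t → e)), argument jarn : t; result (t → e).
[[ombre plex] [sned jarn]]: functor [ombre plex] : ((t → e) → s), argument [sned jarn] : (t → e); result s.

s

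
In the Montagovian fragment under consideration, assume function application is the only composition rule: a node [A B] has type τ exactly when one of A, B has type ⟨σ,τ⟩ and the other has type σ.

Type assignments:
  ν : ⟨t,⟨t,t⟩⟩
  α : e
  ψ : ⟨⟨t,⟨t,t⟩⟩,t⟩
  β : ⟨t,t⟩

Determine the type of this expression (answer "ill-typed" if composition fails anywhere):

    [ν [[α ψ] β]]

[α ψ]: e with ⟨⟨t,⟨t,t⟩⟩,t⟩ — neither is a function whose domain matches the other; composition fails here.

ill-typed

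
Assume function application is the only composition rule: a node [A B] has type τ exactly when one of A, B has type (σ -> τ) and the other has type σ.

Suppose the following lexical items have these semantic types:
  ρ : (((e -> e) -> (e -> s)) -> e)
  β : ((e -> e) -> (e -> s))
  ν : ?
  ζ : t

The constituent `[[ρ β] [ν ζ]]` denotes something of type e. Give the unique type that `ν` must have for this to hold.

(t -> (e -> e))

[[ρ β] [ν ζ]] is required to be e. [ρ β] : e cannot yield e as functor, so [ν ζ] : (e -> e).
[ν ζ] is required to be (e -> e). ζ : t cannot yield (e -> e) as functor, so ν : (t -> (e -> e)).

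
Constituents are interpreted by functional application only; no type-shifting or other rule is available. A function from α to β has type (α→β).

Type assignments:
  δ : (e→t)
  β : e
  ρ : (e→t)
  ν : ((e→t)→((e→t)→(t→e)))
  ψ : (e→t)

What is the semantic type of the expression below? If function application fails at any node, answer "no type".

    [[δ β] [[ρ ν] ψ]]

[δ β]: δ is (e→t), β is e; result t.
[ρ ν]: ν is ((e→t)→((e→t)→(t→e))), ρ is (e→t); result ((e→t)→(t→e)).
[[ρ ν] ψ]: [ρ ν] is ((e→t)→(t→e)), ψ is (e→t); result (t→e).
[[δ β] [[ρ ν] ψ]]: [[ρ ν] ψ] is (t→e), [δ β] is t; result e.

e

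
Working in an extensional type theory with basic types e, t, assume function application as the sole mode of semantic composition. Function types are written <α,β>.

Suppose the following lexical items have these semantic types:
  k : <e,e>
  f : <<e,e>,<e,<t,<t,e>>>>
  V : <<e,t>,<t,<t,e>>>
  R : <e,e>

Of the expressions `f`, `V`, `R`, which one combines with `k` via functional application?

f

f — combines: f : <<e,e>,<e,<t,<t,e>>>> takes k : <e,e> as argument, giving <e,<t,<t,e>>>.
V : <<e,t>,<t,<t,e>>> — neither side's domain matches the other.
R : <e,e> — neither side's domain matches the other.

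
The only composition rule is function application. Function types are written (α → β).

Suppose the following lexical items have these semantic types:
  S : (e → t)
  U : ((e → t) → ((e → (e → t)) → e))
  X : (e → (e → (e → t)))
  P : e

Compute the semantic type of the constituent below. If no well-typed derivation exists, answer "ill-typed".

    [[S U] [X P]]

[S U]: U is ((e → t) → ((e → (e → t)) → e)), S is (e → t); result ((e → (e → t)) → e).
[X P]: X is (e → (e → (e → t))), P is e; result (e → (e → t)).
[[S U] [X P]]: [S U] is ((e → (e → t)) → e), [X P] is (e → (e → t)); result e.

e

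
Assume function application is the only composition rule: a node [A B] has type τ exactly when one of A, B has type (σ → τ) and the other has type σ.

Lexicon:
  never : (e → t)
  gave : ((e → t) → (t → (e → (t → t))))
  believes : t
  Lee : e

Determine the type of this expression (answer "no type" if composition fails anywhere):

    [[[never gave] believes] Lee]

[never gave]: ((e → t) → (t → (e → (t → t)))) applied to (e → t) yields (t → (e → (t → t))).
[[never gave] believes]: (t → (e → (t → t))) applied to t yields (e → (t → t)).
[[[never gave] believes] Lee]: (e → (t → t)) applied to e yields (t → t).

(t → t)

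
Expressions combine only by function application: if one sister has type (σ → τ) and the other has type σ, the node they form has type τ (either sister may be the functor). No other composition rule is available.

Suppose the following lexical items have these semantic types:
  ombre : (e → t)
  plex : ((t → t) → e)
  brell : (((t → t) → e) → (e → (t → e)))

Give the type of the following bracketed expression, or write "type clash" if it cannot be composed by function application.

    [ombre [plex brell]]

type clash

At [plex brell], brell : (((t → t) → e) → (e → (t → e))) takes plex : ((t → t) → e), giving (e → (t → e)).
At [ombre [plex brell]]: neither (e → t) nor (e → (t → e)) can take the other as argument; the node is ill-typed.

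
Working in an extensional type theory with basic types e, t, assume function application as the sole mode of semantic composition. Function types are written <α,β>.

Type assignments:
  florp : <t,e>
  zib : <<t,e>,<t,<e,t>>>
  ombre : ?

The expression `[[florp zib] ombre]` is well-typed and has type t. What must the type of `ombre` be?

At [[florp zib] ombre] (required: t): [florp zib] is <t,<e,t>>, which is not a function with range t; hence ombre is the functor — type <<t,<e,t>>,t>.

<<t,<e,t>>,t>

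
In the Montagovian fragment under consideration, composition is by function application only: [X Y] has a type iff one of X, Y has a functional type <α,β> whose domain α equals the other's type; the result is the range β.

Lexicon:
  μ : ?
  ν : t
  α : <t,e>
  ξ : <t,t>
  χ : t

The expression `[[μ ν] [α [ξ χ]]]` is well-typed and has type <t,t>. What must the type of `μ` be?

<t,<e,<t,t>>>

[[μ ν] [α [ξ χ]]] must have type <t,t>. The sister [α [ξ χ]] has type e; that is not a function onto <t,t>, so [μ ν] must be the functor, of type <e,<t,t>>.
[μ ν] must have type <e,<t,t>>. The sister ν has type t; that is not a function onto <e,<t,t>>, so μ must be the functor, of type <t,<e,<t,t>>>.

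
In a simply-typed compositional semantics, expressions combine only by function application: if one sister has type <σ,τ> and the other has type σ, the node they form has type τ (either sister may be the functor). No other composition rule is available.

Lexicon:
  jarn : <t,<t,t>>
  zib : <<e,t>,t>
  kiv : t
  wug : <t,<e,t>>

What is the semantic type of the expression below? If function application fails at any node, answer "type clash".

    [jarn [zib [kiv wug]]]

<t,t>

[kiv wug]: <t,<e,t>> applied to t yields <e,t>.
[zib [kiv wug]]: <<e,t>,t> applied to <e,t> yields t.
[jarn [zib [kiv wug]]]: <t,<t,t>> applied to t yields <t,t>.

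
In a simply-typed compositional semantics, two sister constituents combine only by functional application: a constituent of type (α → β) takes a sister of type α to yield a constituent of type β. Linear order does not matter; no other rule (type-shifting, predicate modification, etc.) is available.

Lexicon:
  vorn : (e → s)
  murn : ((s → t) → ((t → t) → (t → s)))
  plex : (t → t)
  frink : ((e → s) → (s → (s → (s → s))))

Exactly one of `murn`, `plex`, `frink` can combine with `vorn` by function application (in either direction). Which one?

frink

murn : ((s → t) → ((t → t) → (t → s))) — does not combine with vorn.
plex : (t → t) — does not combine with vorn.
frink — combines: frink : ((e → s) → (s → (s → (s → s)))) takes vorn : (e → s) as argument, giving (s → (s → (s → s))).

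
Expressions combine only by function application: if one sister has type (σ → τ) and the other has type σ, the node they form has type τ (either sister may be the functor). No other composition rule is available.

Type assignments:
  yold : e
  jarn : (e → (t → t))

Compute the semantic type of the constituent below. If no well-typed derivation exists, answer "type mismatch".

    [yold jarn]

(t → t)

At [yold jarn], jarn : (e → (t → t)) takes yold : e, giving (t → t).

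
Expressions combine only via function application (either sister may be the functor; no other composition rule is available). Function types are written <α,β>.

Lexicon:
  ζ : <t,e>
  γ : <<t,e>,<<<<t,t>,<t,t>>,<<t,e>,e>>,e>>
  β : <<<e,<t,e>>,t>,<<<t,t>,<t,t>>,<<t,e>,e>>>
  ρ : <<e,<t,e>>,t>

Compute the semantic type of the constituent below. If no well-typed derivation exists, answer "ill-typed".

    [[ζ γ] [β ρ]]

At [ζ γ], γ : <<t,e>,<<<<t,t>,<t,t>>,<<t,e>,e>>,e>> takes ζ : <t,e>, giving <<<<t,t>,<t,t>>,<<t,e>,e>>,e>.
At [β ρ], β : <<<e,<t,e>>,t>,<<<t,t>,<t,t>>,<<t,e>,e>>> takes ρ : <<e,<t,e>>,t>, giving <<<t,t>,<t,t>>,<<t,e>,e>>.
At [[ζ γ] [β ρ]], [ζ γ] : <<<<t,t>,<t,t>>,<<t,e>,e>>,e> takes [β ρ] : <<<t,t>,<t,t>>,<<t,e>,e>>, giving e.

e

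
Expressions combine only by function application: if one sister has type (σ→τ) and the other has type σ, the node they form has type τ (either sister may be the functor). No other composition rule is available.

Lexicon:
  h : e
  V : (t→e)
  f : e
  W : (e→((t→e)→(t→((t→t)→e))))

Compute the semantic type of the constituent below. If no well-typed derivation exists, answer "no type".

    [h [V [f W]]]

no type

At [f W], W : (e→((t→e)→(t→((t→t)→e)))) takes f : e, giving ((t→e)→(t→((t→t)→e))).
At [V [f W]], [f W] : ((t→e)→(t→((t→t)→e))) takes V : (t→e), giving (t→((t→t)→e)).
[h [V [f W]]]: e with (t→((t→t)→e)) — neither is a function whose domain matches the other; composition fails here.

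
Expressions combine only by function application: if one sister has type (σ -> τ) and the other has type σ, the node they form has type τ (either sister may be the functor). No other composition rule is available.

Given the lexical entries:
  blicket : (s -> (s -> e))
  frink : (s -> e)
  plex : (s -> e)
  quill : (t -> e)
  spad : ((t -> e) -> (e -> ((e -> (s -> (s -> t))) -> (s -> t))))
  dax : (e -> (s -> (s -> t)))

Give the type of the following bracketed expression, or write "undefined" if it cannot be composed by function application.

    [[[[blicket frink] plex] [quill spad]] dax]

undefined

[blicket frink]: (s -> (s -> e)) with (s -> e) — neither is a function whose domain matches the other; composition fails here.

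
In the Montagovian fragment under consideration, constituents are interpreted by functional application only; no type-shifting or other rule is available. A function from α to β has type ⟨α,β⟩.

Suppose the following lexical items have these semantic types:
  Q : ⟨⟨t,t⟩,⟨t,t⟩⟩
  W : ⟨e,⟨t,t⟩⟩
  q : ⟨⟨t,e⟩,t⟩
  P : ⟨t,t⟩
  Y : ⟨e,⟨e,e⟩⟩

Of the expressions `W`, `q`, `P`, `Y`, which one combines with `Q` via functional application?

W : ⟨e,⟨t,t⟩⟩ — does not combine with Q.
q : ⟨⟨t,e⟩,t⟩ — does not combine with Q.
P — combines: Q : ⟨⟨t,t⟩,⟨t,t⟩⟩ takes P : ⟨t,t⟩ as argument, giving ⟨t,t⟩.
Y : ⟨e,⟨e,e⟩⟩ — does not combine with Q.

P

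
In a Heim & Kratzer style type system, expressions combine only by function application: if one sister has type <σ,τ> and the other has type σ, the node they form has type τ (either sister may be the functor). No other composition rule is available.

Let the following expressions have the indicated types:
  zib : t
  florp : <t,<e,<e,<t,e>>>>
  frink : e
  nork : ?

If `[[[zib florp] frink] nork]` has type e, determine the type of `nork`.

<<e,<t,e>>,e>

[[[zib florp] frink] nork] is required to be e. [[zib florp] frink] : <e,<t,e>> cannot yield e as functor, so nork : <<e,<t,e>>,e>.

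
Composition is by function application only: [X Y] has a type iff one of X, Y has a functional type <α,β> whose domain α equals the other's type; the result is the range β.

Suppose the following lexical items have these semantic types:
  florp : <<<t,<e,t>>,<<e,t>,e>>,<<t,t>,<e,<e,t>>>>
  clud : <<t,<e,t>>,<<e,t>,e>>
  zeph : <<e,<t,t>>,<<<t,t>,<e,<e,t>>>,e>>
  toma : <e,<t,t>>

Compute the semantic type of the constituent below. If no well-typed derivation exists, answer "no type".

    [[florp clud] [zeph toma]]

[florp clud]: functor florp : <<<t,<e,t>>,<<e,t>,e>>,<<t,t>,<e,<e,t>>>>, argument clud : <<t,<e,t>>,<<e,t>,e>>; result <<t,t>,<e,<e,t>>>.
[zeph toma]: functor zeph : <<e,<t,t>>,<<<t,t>,<e,<e,t>>>,e>>, argument toma : <e,<t,t>>; result <<<t,t>,<e,<e,t>>>,e>.
[[florp clud] [zeph toma]]: functor [zeph toma] : <<<t,t>,<e,<e,t>>>,e>, argument [florp clud] : <<t,t>,<e,<e,t>>>; result e.

e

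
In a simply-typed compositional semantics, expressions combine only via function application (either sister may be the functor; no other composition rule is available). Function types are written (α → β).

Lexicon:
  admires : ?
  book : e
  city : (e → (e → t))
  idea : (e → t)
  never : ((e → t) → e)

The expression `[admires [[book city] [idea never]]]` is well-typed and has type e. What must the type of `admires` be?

[admires [[book city] [idea never]]] must have type e. The sister [[book city] [idea never]] has type t; that is not a function onto e, so admires must be the functor, of type (t → e).

(t → e)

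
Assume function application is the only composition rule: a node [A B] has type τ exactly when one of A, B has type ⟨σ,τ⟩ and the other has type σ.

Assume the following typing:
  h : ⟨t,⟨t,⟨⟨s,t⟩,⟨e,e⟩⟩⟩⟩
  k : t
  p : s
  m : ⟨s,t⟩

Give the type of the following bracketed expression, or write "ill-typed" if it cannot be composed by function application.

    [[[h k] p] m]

ill-typed

[h k]: h is ⟨t,⟨t,⟨⟨s,t⟩,⟨e,e⟩⟩⟩⟩, k is t; result ⟨t,⟨⟨s,t⟩,⟨e,e⟩⟩⟩.
[[h k] p]: ⟨t,⟨⟨s,t⟩,⟨e,e⟩⟩⟩ with s — neither is a function whose domain matches the other; composition fails here.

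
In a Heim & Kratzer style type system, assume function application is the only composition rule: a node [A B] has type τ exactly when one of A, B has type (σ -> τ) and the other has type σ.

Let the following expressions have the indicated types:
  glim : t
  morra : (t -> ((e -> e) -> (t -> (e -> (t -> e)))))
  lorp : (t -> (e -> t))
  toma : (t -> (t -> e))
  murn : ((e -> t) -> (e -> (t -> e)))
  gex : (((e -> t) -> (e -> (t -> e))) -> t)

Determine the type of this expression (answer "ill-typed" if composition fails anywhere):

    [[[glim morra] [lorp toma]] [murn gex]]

ill-typed

At [glim morra], morra : (t -> ((e -> e) -> (t -> (e -> (t -> e))))) takes glim : t, giving ((e -> e) -> (t -> (e -> (t -> e)))).
[lorp toma]: (t -> (e -> t)) with (t -> (t -> e)) — neither is a function whose domain matches the other; composition fails here.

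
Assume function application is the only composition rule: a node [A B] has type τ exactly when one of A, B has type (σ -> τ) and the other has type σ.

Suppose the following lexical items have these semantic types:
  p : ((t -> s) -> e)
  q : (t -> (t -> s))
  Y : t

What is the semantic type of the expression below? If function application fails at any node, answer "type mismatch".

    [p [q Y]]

[q Y] — q of type (t -> (t -> s)) combines with Y of type t: type (t -> s).
[p [q Y]] — p of type ((t -> s) -> e) combines with [q Y] of type (t -> s): type e.

e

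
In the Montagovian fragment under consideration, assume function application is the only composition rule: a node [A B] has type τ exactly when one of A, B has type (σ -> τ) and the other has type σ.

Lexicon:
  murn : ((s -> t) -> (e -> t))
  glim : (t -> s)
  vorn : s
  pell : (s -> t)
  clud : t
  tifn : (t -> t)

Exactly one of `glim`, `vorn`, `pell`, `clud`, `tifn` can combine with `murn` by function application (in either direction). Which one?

glim : (t -> s) — no; murn wants (s -> t), and glim wants t.
vorn : s — no; murn wants (s -> t), and vorn wants nothing (atomic).
pell — combines: murn : ((s -> t) -> (e -> t)) takes pell : (s -> t) as argument, giving (e -> t).
clud : t — no; murn wants (s -> t), and clud wants nothing (atomic).
tifn : (t -> t) — no; murn wants (s -> t), and tifn wants t.

pell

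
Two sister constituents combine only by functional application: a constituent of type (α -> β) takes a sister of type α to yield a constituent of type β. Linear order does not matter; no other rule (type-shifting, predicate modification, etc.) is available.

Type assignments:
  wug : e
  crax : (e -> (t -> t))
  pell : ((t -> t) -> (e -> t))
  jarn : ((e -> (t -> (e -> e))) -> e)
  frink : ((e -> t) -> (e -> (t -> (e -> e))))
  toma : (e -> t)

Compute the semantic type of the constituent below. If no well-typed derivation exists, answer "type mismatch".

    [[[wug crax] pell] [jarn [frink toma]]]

[wug crax] — crax of type (e -> (t -> t)) combines with wug of type e: type (t -> t).
[[wug crax] pell] — pell of type ((t -> t) -> (e -> t)) combines with [wug crax] of type (t -> t): type (e -> t).
[frink toma] — frink of type ((e -> t) -> (e -> (t -> (e -> e)))) combines with toma of type (e -> t): type (e -> (t -> (e -> e))).
[jarn [frink toma]] — jarn of type ((e -> (t -> (e -> e))) -> e) combines with [frink toma] of type (e -> (t -> (e -> e))): type e.
[[[wug crax] pell] [jarn [frink toma]]] — [[wug crax] pell] of type (e -> t) combines with [jarn [frink toma]] of type e: type t.

t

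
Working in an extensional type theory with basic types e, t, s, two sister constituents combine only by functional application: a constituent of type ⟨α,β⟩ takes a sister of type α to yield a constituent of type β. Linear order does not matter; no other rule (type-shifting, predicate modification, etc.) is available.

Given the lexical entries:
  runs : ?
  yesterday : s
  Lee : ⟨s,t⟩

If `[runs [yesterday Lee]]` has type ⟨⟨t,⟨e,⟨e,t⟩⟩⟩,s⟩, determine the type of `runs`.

⟨t,⟨⟨t,⟨e,⟨e,t⟩⟩⟩,s⟩⟩

At [runs [yesterday Lee]] (required: ⟨⟨t,⟨e,⟨e,t⟩⟩⟩,s⟩): [yesterday Lee] is t, which is not a function with range ⟨⟨t,⟨e,⟨e,t⟩⟩⟩,s⟩; hence runs is the functor — type ⟨t,⟨⟨t,⟨e,⟨e,t⟩⟩⟩,s⟩⟩.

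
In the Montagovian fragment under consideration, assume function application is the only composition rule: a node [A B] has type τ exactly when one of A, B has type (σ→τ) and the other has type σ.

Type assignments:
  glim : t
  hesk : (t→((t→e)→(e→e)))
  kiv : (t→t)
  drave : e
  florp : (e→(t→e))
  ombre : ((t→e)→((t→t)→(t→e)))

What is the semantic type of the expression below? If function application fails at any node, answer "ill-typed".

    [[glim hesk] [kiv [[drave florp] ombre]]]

(e→e)

[glim hesk] — hesk of type (t→((t→e)→(e→e))) combines with glim of type t: type ((t→e)→(e→e)).
[drave florp] — florp of type (e→(t→e)) combines with drave of type e: type (t→e).
[[drave florp] ombre] — ombre of type ((t→e)→((t→t)→(t→e))) combines with [drave florp] of type (t→e): type ((t→t)→(t→e)).
[kiv [[drave florp] ombre]] — [[drave florp] ombre] of type ((t→t)→(t→e)) combines with kiv of type (t→t): type (t→e).
[[glim hesk] [kiv [[drave florp] ombre]]] — [glim hesk] of type ((t→e)→(e→e)) combines with [kiv [[drave florp] ombre]] of type (t→e): type (e→e).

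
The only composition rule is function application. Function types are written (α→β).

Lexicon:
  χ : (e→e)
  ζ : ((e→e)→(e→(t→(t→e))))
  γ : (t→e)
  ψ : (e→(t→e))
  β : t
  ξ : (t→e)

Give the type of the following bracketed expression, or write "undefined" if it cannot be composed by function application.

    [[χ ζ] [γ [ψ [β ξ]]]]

[χ ζ]: functor ζ : ((e→e)→(e→(t→(t→e)))), argument χ : (e→e); result (e→(t→(t→e))).
[β ξ]: functor ξ : (t→e), argument β : t; result e.
[ψ [β ξ]]: functor ψ : (e→(t→e)), argument [β ξ] : e; result (t→e).
[γ [ψ [β ξ]]]: (t→e) with (t→e) — neither is a function whose domain matches the other; composition fails here.

undefined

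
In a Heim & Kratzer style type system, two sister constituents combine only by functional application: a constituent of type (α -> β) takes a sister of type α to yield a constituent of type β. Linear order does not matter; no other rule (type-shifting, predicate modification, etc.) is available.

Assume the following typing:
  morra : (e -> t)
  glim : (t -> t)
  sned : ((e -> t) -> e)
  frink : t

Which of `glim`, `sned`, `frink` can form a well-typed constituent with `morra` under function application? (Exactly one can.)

glim : (t -> t) — neither side's domain matches the other.
sned — combines: sned : ((e -> t) -> e) takes morra : (e -> t) as argument, giving e.
frink : t — neither side's domain matches the other.

sned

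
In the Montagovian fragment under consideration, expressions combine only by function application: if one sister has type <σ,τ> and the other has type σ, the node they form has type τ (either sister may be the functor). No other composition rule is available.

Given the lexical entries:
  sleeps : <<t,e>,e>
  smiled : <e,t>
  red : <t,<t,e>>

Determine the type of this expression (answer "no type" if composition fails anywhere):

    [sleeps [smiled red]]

[smiled red]: <e,t> and <t,<t,e>> cannot combine by function application — type clash.

no type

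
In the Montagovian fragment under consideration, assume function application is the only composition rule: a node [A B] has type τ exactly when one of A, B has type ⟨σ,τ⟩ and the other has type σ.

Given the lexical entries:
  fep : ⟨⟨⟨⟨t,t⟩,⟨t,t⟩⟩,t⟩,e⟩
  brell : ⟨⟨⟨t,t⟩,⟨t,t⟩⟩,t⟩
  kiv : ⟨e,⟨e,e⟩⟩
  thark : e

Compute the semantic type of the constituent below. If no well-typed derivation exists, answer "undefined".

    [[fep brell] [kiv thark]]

e

[fep brell]: functor fep : ⟨⟨⟨⟨t,t⟩,⟨t,t⟩⟩,t⟩,e⟩, argument brell : ⟨⟨⟨t,t⟩,⟨t,t⟩⟩,t⟩; result e.
[kiv thark]: functor kiv : ⟨e,⟨e,e⟩⟩, argument thark : e; result ⟨e,e⟩.
[[fep brell] [kiv thark]]: functor [kiv thark] : ⟨e,e⟩, argument [fep brell] : e; result e.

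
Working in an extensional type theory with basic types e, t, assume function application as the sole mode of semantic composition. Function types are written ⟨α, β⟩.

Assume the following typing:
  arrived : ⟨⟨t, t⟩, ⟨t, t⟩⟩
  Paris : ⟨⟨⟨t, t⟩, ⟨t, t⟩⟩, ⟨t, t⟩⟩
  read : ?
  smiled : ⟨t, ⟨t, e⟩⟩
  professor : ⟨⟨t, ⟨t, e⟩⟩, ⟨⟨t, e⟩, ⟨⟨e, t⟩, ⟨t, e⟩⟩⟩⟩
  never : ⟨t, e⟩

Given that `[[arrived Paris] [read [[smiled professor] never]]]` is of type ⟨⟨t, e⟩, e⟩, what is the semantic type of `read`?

⟨⟨⟨e, t⟩, ⟨t, e⟩⟩, ⟨⟨t, t⟩, ⟨⟨t, e⟩, e⟩⟩⟩

At [[arrived Paris] [read [[smiled professor] never]]] (required: ⟨⟨t, e⟩, e⟩): [arrived Paris] is ⟨t, t⟩, which is not a function with range ⟨⟨t, e⟩, e⟩; hence [read [[smiled professor] never]] is the functor — type ⟨⟨t, t⟩, ⟨⟨t, e⟩, e⟩⟩.
At [read [[smiled professor] never]] (required: ⟨⟨t, t⟩, ⟨⟨t, e⟩, e⟩⟩): [[smiled professor] never] is ⟨⟨e, t⟩, ⟨t, e⟩⟩, which is not a function with range ⟨⟨t, t⟩, ⟨⟨t, e⟩, e⟩⟩; hence read is the functor — type ⟨⟨⟨e, t⟩, ⟨t, e⟩⟩, ⟨⟨t, t⟩, ⟨⟨t, e⟩, e⟩⟩⟩.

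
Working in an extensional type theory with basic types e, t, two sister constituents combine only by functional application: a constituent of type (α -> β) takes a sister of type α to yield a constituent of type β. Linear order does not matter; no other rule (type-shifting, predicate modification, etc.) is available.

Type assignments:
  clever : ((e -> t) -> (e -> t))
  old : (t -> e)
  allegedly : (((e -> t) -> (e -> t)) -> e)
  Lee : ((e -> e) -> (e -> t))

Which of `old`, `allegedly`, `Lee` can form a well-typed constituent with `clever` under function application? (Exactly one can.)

old : (t -> e) — neither side's domain matches the other.
allegedly — combines: allegedly : (((e -> t) -> (e -> t)) -> e) takes clever : ((e -> t) -> (e -> t)) as argument, giving e.
Lee : ((e -> e) -> (e -> t)) — neither side's domain matches the other.

allegedly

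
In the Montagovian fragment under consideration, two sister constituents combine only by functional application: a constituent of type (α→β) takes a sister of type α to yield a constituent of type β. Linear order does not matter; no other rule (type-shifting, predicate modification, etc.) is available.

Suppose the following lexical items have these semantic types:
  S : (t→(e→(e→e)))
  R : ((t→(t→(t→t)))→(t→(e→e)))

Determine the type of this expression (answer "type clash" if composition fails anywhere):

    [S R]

type clash

[S R]: (t→(e→(e→e))) with ((t→(t→(t→t)))→(t→(e→e))) — neither is a function whose domain matches the other; composition fails here.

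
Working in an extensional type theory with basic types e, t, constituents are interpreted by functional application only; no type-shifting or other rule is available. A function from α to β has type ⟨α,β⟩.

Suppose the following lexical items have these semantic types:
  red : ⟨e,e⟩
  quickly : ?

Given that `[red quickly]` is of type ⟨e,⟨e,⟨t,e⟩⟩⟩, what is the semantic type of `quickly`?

⟨⟨e,e⟩,⟨e,⟨e,⟨t,e⟩⟩⟩⟩

For [red quickly] to have type ⟨e,⟨e,⟨t,e⟩⟩⟩ with red of type ⟨e,e⟩, quickly must be the function: quickly : ⟨⟨e,e⟩,⟨e,⟨e,⟨t,e⟩⟩⟩⟩.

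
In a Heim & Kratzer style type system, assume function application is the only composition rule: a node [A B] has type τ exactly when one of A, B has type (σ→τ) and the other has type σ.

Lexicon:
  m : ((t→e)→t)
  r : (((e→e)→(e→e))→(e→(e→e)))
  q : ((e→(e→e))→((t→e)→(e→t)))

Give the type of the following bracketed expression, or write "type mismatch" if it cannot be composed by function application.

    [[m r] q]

type mismatch

At [m r]: neither ((t→e)→t) nor (((e→e)→(e→e))→(e→(e→e))) can take the other as argument; the node is ill-typed.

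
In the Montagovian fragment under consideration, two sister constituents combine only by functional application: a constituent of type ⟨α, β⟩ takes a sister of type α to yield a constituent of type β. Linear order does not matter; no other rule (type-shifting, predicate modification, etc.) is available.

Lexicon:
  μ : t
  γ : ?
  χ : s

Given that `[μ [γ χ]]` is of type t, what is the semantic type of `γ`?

[μ [γ χ]] must have type t. The sister μ has type t; that is not a function onto t, so [γ χ] must be the functor, of type ⟨t, t⟩.
[γ χ] must have type ⟨t, t⟩. The sister χ has type s; that is not a function onto ⟨t, t⟩, so γ must be the functor, of type ⟨s, ⟨t, t⟩⟩.

⟨s, ⟨t, t⟩⟩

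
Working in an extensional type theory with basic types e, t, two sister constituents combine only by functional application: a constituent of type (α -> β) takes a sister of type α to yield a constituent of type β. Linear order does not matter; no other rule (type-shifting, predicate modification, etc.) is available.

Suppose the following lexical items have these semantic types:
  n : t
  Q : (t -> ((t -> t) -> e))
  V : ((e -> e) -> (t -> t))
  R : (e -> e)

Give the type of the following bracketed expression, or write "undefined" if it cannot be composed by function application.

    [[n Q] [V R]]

[n Q] — Q of type (t -> ((t -> t) -> e)) combines with n of type t: type ((t -> t) -> e).
[V R] — V of type ((e -> e) -> (t -> t)) combines with R of type (e -> e): type (t -> t).
[[n Q] [V R]] — [n Q] of type ((t -> t) -> e) combines with [V R] of type (t -> t): type e.

e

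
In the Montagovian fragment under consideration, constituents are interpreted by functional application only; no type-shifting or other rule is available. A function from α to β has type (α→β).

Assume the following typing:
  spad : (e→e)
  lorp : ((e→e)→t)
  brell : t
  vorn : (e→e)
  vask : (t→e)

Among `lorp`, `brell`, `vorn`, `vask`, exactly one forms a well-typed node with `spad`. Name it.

lorp — combines: lorp : ((e→e)→t) takes spad : (e→e) as argument, giving t.
brell : t — does not combine with spad.
vorn : (e→e) — does not combine with spad.
vask : (t→e) — does not combine with spad.

lorp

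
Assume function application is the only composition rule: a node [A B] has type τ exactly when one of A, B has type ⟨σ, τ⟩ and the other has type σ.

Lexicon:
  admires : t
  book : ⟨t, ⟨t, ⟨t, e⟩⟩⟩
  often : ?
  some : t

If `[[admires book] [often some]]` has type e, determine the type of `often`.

⟨t, ⟨⟨t, ⟨t, e⟩⟩, e⟩⟩

For [[admires book] [often some]] to have type e with [admires book] of type ⟨t, ⟨t, e⟩⟩, [often some] must be the function: [often some] : ⟨⟨t, ⟨t, e⟩⟩, e⟩.
For [often some] to have type ⟨⟨t, ⟨t, e⟩⟩, e⟩ with some of type t, often must be the function: often : ⟨t, ⟨⟨t, ⟨t, e⟩⟩, e⟩⟩.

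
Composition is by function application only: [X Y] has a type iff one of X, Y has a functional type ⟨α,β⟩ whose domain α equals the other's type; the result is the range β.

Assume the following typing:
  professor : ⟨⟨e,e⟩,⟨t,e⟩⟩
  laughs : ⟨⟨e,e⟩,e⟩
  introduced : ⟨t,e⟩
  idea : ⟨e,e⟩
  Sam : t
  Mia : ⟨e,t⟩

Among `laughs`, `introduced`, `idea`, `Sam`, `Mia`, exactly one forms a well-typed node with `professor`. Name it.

laughs : ⟨⟨e,e⟩,e⟩ — does not combine with professor.
introduced : ⟨t,e⟩ — does not combine with professor.
idea — combines: professor : ⟨⟨e,e⟩,⟨t,e⟩⟩ takes idea : ⟨e,e⟩ as argument, giving ⟨t,e⟩.
Sam : t — does not combine with professor.
Mia : ⟨e,t⟩ — does not combine with professor.

idea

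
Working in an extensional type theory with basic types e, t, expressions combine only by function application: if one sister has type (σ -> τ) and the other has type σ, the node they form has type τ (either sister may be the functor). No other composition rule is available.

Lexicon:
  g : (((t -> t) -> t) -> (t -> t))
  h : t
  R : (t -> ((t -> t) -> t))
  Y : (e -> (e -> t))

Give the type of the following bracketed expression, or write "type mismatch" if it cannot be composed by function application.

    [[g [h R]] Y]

type mismatch

[h R]: functor R : (t -> ((t -> t) -> t)), argument h : t; result ((t -> t) -> t).
[g [h R]]: functor g : (((t -> t) -> t) -> (t -> t)), argument [h R] : ((t -> t) -> t); result (t -> t).
[[g [h R]] Y]: (t -> t) with (e -> (e -> t)) — neither is a function whose domain matches the other; composition fails here.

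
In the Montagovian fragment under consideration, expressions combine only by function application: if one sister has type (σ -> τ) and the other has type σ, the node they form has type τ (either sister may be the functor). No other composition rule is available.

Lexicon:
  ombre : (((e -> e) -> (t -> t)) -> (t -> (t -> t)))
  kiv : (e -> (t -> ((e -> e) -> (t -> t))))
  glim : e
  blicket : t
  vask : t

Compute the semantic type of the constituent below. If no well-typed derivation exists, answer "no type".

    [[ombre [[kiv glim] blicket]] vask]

[kiv glim]: kiv is (e -> (t -> ((e -> e) -> (t -> t)))), glim is e; result (t -> ((e -> e) -> (t -> t))).
[[kiv glim] blicket]: [kiv glim] is (t -> ((e -> e) -> (t -> t))), blicket is t; result ((e -> e) -> (t -> t)).
[ombre [[kiv glim] blicket]]: ombre is (((e -> e) -> (t -> t)) -> (t -> (t -> t))), [[kiv glim] blicket] is ((e -> e) -> (t -> t)); result (t -> (t -> t)).
[[ombre [[kiv glim] blicket]] vask]: [ombre [[kiv glim] blicket]] is (t -> (t -> t)), vask is t; result (t -> t).

(t -> t)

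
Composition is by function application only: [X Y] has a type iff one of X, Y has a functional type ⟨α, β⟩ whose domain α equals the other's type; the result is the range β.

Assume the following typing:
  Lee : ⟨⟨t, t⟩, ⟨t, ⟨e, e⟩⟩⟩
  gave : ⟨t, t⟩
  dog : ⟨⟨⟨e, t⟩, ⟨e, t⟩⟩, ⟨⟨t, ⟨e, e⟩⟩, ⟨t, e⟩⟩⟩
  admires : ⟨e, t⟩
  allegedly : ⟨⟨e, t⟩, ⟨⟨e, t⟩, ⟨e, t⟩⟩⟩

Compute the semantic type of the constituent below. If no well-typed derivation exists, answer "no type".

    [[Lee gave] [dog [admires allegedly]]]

⟨t, e⟩

[Lee gave]: functor Lee : ⟨⟨t, t⟩, ⟨t, ⟨e, e⟩⟩⟩, argument gave : ⟨t, t⟩; result ⟨t, ⟨e, e⟩⟩.
[admires allegedly]: functor allegedly : ⟨⟨e, t⟩, ⟨⟨e, t⟩, ⟨e, t⟩⟩⟩, argument admires : ⟨e, t⟩; result ⟨⟨e, t⟩, ⟨e, t⟩⟩.
[dog [admires allegedly]]: functor dog : ⟨⟨⟨e, t⟩, ⟨e, t⟩⟩, ⟨⟨t, ⟨e, e⟩⟩, ⟨t, e⟩⟩⟩, argument [admires allegedly] : ⟨⟨e, t⟩, ⟨e, t⟩⟩; result ⟨⟨t, ⟨e, e⟩⟩, ⟨t, e⟩⟩.
[[Lee gave] [dog [admires allegedly]]]: functor [dog [admires allegedly]] : ⟨⟨t, ⟨e, e⟩⟩, ⟨t, e⟩⟩, argument [Lee gave] : ⟨t, ⟨e, e⟩⟩; result ⟨t, e⟩.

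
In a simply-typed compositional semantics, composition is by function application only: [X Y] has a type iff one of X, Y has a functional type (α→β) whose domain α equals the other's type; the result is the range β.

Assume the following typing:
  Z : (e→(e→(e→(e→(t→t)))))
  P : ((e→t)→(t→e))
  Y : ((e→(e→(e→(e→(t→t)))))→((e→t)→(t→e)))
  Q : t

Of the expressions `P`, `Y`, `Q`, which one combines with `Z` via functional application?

P : ((e→t)→(t→e)) — Z needs e; P needs (e→t); neither fits.
Y — combines: Y : ((e→(e→(e→(e→(t→t)))))→((e→t)→(t→e))) takes Z : (e→(e→(e→(e→(t→t))))) as argument, giving ((e→t)→(t→e)).
Q : t — Z needs e; Q needs nothing (atomic); neither fits.

Y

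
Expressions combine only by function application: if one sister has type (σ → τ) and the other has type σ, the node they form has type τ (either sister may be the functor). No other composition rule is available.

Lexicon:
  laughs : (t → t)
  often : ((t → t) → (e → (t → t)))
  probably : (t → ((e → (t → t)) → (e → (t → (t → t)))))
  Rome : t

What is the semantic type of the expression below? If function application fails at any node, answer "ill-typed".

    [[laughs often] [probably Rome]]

(e → (t → (t → t)))

[laughs often]: often is ((t → t) → (e → (t → t))), laughs is (t → t); result (e → (t → t)).
[probably Rome]: probably is (t → ((e → (t → t)) → (e → (t → (t → t))))), Rome is t; result ((e → (t → t)) → (e → (t → (t → t)))).
[[laughs often] [probably Rome]]: [probably Rome] is ((e → (t → t)) → (e → (t → (t → t)))), [laughs often] is (e → (t → t)); result (e → (t → (t → t))).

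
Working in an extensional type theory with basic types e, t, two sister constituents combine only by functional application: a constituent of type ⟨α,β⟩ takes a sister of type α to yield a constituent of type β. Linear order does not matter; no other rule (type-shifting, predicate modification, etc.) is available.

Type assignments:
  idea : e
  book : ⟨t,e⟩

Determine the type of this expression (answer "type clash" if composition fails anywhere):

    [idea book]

type clash

At [idea book]: neither e nor ⟨t,e⟩ can take the other as argument; the node is ill-typed.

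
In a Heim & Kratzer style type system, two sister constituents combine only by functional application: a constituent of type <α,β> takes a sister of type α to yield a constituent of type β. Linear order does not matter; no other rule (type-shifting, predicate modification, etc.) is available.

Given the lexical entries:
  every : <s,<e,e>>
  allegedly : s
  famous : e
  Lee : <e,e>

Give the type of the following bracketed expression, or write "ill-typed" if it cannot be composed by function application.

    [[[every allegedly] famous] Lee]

[every allegedly] — every of type <s,<e,e>> combines with allegedly of type s: type <e,e>.
[[every allegedly] famous] — [every allegedly] of type <e,e> combines with famous of type e: type e.
[[[every allegedly] famous] Lee] — Lee of type <e,e> combines with [[every allegedly] famous] of type e: type e.

e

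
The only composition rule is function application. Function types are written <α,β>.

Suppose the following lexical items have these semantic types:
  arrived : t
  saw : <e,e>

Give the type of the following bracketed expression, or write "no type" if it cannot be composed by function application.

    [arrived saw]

no type

At [arrived saw]: neither t nor <e,e> can take the other as argument; the node is ill-typed.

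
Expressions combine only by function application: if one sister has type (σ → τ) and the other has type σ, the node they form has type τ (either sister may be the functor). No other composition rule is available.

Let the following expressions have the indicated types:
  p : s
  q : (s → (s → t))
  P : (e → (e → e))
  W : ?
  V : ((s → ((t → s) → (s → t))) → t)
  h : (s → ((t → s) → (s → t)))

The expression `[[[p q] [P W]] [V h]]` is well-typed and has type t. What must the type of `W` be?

((e → (e → e)) → ((s → t) → (t → t)))

At [[[p q] [P W]] [V h]] (required: t): [V h] is t, which is not a function with range t; hence [[p q] [P W]] is the functor — type (t → t).
At [[p q] [P W]] (required: (t → t)): [p q] is (s → t), which is not a function with range (t → t); hence [P W] is the functor — type ((s → t) → (t → t)).
At [P W] (required: ((s → t) → (t → t))): P is (e → (e → e)), which is not a function with range ((s → t) → (t → t)); hence W is the functor — type ((e → (e → e)) → ((s → t) → (t → t))).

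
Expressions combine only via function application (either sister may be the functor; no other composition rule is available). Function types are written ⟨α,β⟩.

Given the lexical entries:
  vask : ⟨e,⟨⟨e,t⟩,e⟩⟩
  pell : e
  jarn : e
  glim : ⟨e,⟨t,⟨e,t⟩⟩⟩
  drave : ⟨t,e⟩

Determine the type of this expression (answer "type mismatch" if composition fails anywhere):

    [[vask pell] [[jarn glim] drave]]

type mismatch

[vask pell]: vask is ⟨e,⟨⟨e,t⟩,e⟩⟩, pell is e; result ⟨⟨e,t⟩,e⟩.
[jarn glim]: glim is ⟨e,⟨t,⟨e,t⟩⟩⟩, jarn is e; result ⟨t,⟨e,t⟩⟩.
At [[jarn glim] drave]: neither ⟨t,⟨e,t⟩⟩ nor ⟨t,e⟩ can take the other as argument; the node is ill-typed.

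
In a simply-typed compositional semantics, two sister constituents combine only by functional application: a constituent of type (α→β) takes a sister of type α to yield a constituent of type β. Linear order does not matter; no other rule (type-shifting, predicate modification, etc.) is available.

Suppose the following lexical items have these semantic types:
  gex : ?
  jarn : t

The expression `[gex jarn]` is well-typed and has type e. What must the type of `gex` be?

[gex jarn] is required to be e. jarn : t cannot yield e as functor, so gex : (t→e).

(t→e)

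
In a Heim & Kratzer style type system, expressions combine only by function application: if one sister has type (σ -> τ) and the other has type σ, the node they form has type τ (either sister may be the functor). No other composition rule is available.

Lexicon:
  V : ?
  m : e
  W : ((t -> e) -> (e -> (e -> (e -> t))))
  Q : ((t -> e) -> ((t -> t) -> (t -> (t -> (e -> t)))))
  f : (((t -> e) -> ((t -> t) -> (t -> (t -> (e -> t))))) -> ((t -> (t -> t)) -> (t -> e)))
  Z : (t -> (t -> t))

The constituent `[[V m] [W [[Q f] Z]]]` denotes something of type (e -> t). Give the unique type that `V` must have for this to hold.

[[V m] [W [[Q f] Z]]] must have type (e -> t). The sister [W [[Q f] Z]] has type (e -> (e -> (e -> t))); that is not a function onto (e -> t), so [V m] must be the functor, of type ((e -> (e -> (e -> t))) -> (e -> t)).
[V m] must have type ((e -> (e -> (e -> t))) -> (e -> t)). The sister m has type e; that is not a function onto ((e -> (e -> (e -> t))) -> (e -> t)), so V must be the functor, of type (e -> ((e -> (e -> (e -> t))) -> (e -> t))).

(e -> ((e -> (e -> (e -> t))) -> (e -> t)))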